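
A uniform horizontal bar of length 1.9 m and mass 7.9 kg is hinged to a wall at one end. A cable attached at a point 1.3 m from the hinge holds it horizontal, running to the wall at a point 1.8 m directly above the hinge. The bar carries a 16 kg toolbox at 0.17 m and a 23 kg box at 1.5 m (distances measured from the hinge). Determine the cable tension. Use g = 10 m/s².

Take moments about the hinge.
Beam weight: 7.9 × 10 = 79 N down at 0.95 m → arm 0.95 m, τ = 79 × 0.95 = 75.05 N·m clockwise.
Toolbox: 16 × 10 = 160 N down at 0.17 m → arm 0.17 m, τ = 160 × 0.17 = 27.2 N·m clockwise.
Box: 23 × 10 = 230 N down at 1.5 m → arm 1.5 m, τ = 230 × 1.5 = 345 N·m clockwise.
Total clockwise load moment = 447.2 N·m.
The cable tension T acts at 1.3 m; only its component perpendicular to the bar, T sinθ, produces torque. sinθ = h/√(h²+d²) = 1.8/√(1.8²+1.3²) = 0.8107.
For rotational equilibrium, T × 1.3 × 0.8107 = 447.2, so T = 447.2 / 1.054 = 424 N.

T ≈ 424 N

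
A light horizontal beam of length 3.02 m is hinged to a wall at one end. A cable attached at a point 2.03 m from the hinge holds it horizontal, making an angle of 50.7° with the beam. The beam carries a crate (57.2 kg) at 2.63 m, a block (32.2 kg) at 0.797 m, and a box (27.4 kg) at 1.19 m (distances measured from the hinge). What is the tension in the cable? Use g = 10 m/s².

T ≈ 1330 N

Take moments about the hinge.
Crate: 57.2 × 10 = 572 N down at 2.63 m → arm 2.63 m, τ = 572 × 2.63 = 1504 N·m clockwise.
Block: 32.2 × 10 = 322 N down at 0.797 m → arm 0.797 m, τ = 322 × 0.797 = 256.6 N·m clockwise.
Box: 27.4 × 10 = 274 N down at 1.19 m → arm 1.19 m, τ = 274 × 1.19 = 326.1 N·m clockwise.
Total clockwise load moment = 2087 N·m.
The cable tension T acts at 2.03 m; only its component perpendicular to the beam, T sinθ, produces torque. sin 50.7° = 0.7738.
Setting net torque to zero: T × 2.03 × 0.7738 = 2087 → T = 2087 / 1.571 = 1330 N.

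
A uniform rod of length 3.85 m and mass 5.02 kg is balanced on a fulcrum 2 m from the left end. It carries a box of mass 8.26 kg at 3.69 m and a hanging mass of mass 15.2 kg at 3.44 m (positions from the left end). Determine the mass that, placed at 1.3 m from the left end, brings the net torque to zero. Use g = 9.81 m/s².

Choose the fulcrum (at 2 m from the left end) as the axis so the support reaction has zero arm there.
Beam weight: 5.02 × 9.81 = 49.25 N down at 1.925 m → arm 0.075 m, τ = 49.25 × 0.075 = 3.694 N·m counterclockwise.
Box: 8.26 × 9.81 = 81.03 N down at 3.69 m → arm 1.69 m, τ = 81.03 × 1.69 = 136.9 N·m clockwise.
Hanging mass: 15.2 × 9.81 = 149.1 N down at 3.44 m → arm 1.44 m, τ = 149.1 × 1.44 = 214.7 N·m clockwise.
Net moment of known loads = 347.9 N·m clockwise.
An unknown mass m at 1.3 m has arm 0.7 m; its moment is m·g·0.7 counterclockwise.
Στ = 0 ⇒ m × 9.81 × 0.7 = 347.9 ⇒ m = 347.9 / (9.81 × 0.7) = 50.7 kg.

m ≈ 50.7 kg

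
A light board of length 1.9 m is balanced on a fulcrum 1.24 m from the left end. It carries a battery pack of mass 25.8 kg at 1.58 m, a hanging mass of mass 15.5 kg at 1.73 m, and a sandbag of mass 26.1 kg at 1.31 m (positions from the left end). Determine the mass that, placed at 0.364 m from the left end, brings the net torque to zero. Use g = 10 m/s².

m ≈ 20.8 kg

Taking torques about the fulcrum (at 1.24 m from the left end):
Battery pack: 25.8 × 10 = 258 N down at 1.58 m → arm 0.34 m, τ = 258 × 0.34 = 87.72 N·m clockwise.
Hanging mass: 15.5 × 10 = 155 N down at 1.73 m → arm 0.49 m, τ = 155 × 0.49 = 75.95 N·m clockwise.
Sandbag: 26.1 × 10 = 261 N down at 1.31 m → arm 0.07 m, τ = 261 × 0.07 = 18.27 N·m clockwise.
Net moment of known loads = 181.9 N·m clockwise.
An unknown mass m at 0.364 m has arm 0.876 m; its moment is m·g·0.876 counterclockwise.
Setting net torque to zero: m × 10 × 0.876 = 181.9 → m = 181.9 / (10 × 0.876) = 20.8 kg.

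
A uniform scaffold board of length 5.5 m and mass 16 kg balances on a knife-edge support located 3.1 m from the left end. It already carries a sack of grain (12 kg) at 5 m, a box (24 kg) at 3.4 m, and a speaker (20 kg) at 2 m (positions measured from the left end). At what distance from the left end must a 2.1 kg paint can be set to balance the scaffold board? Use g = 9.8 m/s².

x ≈ 1.96 m from the left end

About the knife-edge support (at 3.1 m from the left end):
Beam weight: 16 × 9.8 = 156.8 N down at 2.75 m → arm 0.35 m, τ = 156.8 × 0.35 = 54.88 N·m counterclockwise.
Sack of grain: 12 × 9.8 = 117.6 N down at 5 m → arm 1.9 m, τ = 117.6 × 1.9 = 223.4 N·m clockwise.
Box: 24 × 9.8 = 235.2 N down at 3.4 m → arm 0.3 m, τ = 235.2 × 0.3 = 70.56 N·m clockwise.
Speaker: 20 × 9.8 = 196 N down at 2 m → arm 1.1 m, τ = 196 × 1.1 = 215.6 N·m counterclockwise.
Net moment of existing loads = 23.48 N·m clockwise.
The paint can weighs 2.1 × 9.8 = 20.58 N and must supply an equal counterclockwise moment, so its lever arm about the knife-edge support is 23.48 / 20.58 = 1.14 m.
That puts it at 3.1 − 1.14 = 1.96 m from the left end.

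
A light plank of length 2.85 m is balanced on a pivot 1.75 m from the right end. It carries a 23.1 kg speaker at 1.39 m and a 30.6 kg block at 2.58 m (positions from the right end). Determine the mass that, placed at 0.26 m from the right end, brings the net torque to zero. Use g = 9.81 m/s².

m ≈ 11.5 kg

Take moments about the pivot (at 1.75 m from the right end).
Speaker: 23.1 × 9.81 = 226.6 N down at 1.39 m → arm 0.36 m, τ = 226.6 × 0.36 = 81.58 N·m clockwise.
Block: 30.6 × 9.81 = 300.2 N down at 2.58 m → arm 0.83 m, τ = 300.2 × 0.83 = 249.2 N·m counterclockwise.
Net moment of known loads = 167.6 N·m counterclockwise.
An unknown mass m at 0.26 m has arm 1.49 m; its moment is m·g·1.49 clockwise.
For rotational equilibrium, m × 9.81 × 1.49 = 167.6, so m = 167.6 / (9.81 × 1.49) = 11.5 kg.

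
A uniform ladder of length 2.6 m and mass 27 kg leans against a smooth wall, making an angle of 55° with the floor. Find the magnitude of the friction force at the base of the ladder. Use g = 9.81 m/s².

f ≈ 92.7 N

About the foot of the ladder:
Ladder weight 27×9.81 = 264.9 N acts at 1.3 m along the ladder; its horizontal arm is 1.3·cos55° = 0.7456 m → τ = 197.5 N·m clockwise.
Wall normal N acts horizontally at the top; its moment arm is the height L sinθ = 2.6·sin55° = 2.13 m, counterclockwise.
Στ = 0 ⇒ N × 2.13 = 197.5 ⇒ N = 92.7 N.
ΣFx = 0: friction at the foot balances the wall's push, so f = N_wall = 92.7 N.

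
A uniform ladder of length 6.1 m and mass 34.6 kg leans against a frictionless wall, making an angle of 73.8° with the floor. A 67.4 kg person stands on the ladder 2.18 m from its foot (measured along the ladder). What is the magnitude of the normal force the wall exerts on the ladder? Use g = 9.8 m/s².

Sum moments about the foot of the ladder (the floor normal and friction both act there and drop out).
Ladder weight 34.6×9.8 = 339.1 N acts at 3.05 m along the ladder; its horizontal arm is 3.05·cos73.8° = 0.8509 m → τ = 288.5 N·m clockwise.
Person: 67.4×9.8 = 660.5 N at 2.18 m → arm 0.6082 m → τ = 401.7 N·m clockwise.
Wall normal N acts horizontally at the top; its moment arm is the height L sinθ = 6.1·sin73.8° = 5.858 m, counterclockwise.
Balancing moments: N × 5.858 = 690.2, giving N = 118 N.

N_wall ≈ 118 N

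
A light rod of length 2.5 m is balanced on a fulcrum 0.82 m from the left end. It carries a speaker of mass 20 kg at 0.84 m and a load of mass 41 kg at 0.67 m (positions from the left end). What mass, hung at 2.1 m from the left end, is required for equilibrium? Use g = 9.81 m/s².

Take moments about the fulcrum (at 0.82 m from the left end).
Speaker: 20 × 9.81 = 196.2 N down at 0.84 m → arm 0.02 m, τ = 196.2 × 0.02 = 3.924 N·m clockwise.
Load: 41 × 9.81 = 402.2 N down at 0.67 m → arm 0.15 m, τ = 402.2 × 0.15 = 60.33 N·m counterclockwise.
Net moment of known loads = 56.41 N·m counterclockwise.
An unknown mass m at 2.1 m has arm 1.28 m; its moment is m·g·1.28 clockwise.
Balancing moments: m × 9.81 × 1.28 = 56.41, giving m = 56.41 / (9.81 × 1.28) = 4.49 kg.

m ≈ 4.49 kg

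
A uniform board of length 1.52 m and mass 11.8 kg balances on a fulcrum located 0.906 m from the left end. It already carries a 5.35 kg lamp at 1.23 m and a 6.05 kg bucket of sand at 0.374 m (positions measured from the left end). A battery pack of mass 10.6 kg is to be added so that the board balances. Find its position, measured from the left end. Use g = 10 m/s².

Take moments about the fulcrum (at 0.906 m from the left end).
Beam weight: 11.8 × 10 = 118 N down at 0.76 m → arm 0.146 m, τ = 118 × 0.146 = 17.23 N·m counterclockwise.
Lamp: 5.35 × 10 = 53.5 N down at 1.23 m → arm 0.324 m, τ = 53.5 × 0.324 = 17.33 N·m clockwise.
Bucket of sand: 6.05 × 10 = 60.5 N down at 0.374 m → arm 0.532 m, τ = 60.5 × 0.532 = 32.19 N·m counterclockwise.
Net moment of existing loads = 32.09 N·m counterclockwise.
The battery pack weighs 10.6 × 10 = 106 N and must supply an equal clockwise moment, so its lever arm about the fulcrum is 32.09 / 106 = 0.303 m.
That puts it at 0.906 + 0.303 = 1.21 m from the left end.

x ≈ 1.21 m from the left end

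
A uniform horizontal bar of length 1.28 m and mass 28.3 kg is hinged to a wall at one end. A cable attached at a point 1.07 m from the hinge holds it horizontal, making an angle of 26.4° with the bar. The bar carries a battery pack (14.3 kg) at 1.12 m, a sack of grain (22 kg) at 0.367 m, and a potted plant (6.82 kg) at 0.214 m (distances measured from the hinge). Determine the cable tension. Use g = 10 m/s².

T ≈ 918 N

Sum moments about the hinge (the unknown hinge reaction has zero arm there).
Beam weight: 28.3 × 10 = 283 N down at 0.64 m → arm 0.64 m, τ = 283 × 0.64 = 181.1 N·m clockwise.
Battery pack: 14.3 × 10 = 143 N down at 1.12 m → arm 1.12 m, τ = 143 × 1.12 = 160.2 N·m clockwise.
Sack of grain: 22 × 10 = 220 N down at 0.367 m → arm 0.367 m, τ = 220 × 0.367 = 80.74 N·m clockwise.
Potted plant: 6.82 × 10 = 68.2 N down at 0.214 m → arm 0.214 m, τ = 68.2 × 0.214 = 14.59 N·m clockwise.
Total clockwise load moment = 436.6 N·m.
The cable tension T acts at 1.07 m; only its component perpendicular to the bar, T sinθ, produces torque. sin 26.4° = 0.4446.
Στ = 0 ⇒ T × 1.07 × 0.4446 = 436.6 ⇒ T = 436.6 / 0.4757 = 918 N.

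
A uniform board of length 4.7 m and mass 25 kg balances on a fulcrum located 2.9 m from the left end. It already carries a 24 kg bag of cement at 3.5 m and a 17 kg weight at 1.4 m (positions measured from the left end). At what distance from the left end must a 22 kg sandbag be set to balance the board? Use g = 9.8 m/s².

Taking torques about the fulcrum (at 2.9 m from the left end):
Beam weight: 25 × 9.8 = 245 N down at 2.35 m → arm 0.55 m, τ = 245 × 0.55 = 134.8 N·m counterclockwise.
Bag of cement: 24 × 9.8 = 235.2 N down at 3.5 m → arm 0.6 m, τ = 235.2 × 0.6 = 141.1 N·m clockwise.
Weight: 17 × 9.8 = 166.6 N down at 1.4 m → arm 1.5 m, τ = 166.6 × 1.5 = 249.9 N·m counterclockwise.
Net moment of existing loads = 243.6 N·m counterclockwise.
The sandbag weighs 22 × 9.8 = 215.6 N and must supply an equal clockwise moment, so its lever arm about the fulcrum is 243.6 / 215.6 = 1.13 m.
That puts it at 2.9 + 1.13 = 4.03 m from the left end.

x ≈ 4.03 m from the left end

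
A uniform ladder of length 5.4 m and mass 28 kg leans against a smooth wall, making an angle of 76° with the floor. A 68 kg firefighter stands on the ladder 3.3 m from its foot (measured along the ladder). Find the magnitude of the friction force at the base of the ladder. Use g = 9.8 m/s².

About the foot of the ladder:
Ladder weight 28×9.8 = 274.4 N acts at 2.7 m along the ladder; its horizontal arm is 2.7·cos76° = 0.6532 m → τ = 179.2 N·m clockwise.
Firefighter: 68×9.8 = 666.4 N at 3.3 m → arm 0.7983 m → τ = 532 N·m clockwise.
Wall normal N acts horizontally at the top; its moment arm is the height L sinθ = 5.4·sin76° = 5.24 m, counterclockwise.
For rotational equilibrium, N × 5.24 = 711.2, so N = 136 N.
ΣFx = 0: friction at the foot balances the wall's push, so f = N_wall = 136 N.

f ≈ 136 N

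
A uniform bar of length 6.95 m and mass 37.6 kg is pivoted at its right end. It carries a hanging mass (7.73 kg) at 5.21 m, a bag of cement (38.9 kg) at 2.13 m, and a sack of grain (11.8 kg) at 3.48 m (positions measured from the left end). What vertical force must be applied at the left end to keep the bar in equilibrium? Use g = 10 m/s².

F ≈ 536 N

Take moments about the right end.
Beam weight: 37.6 × 10 = 376 N down at 3.475 m → arm 3.475 m, τ = 376 × 3.475 = 1307 N·m counterclockwise.
Hanging mass: 7.73 × 10 = 77.3 N down at 5.21 m → arm 1.74 m, τ = 77.3 × 1.74 = 134.5 N·m counterclockwise.
Bag of cement: 38.9 × 10 = 389 N down at 2.13 m → arm 4.82 m, τ = 389 × 4.82 = 1875 N·m counterclockwise.
Sack of grain: 11.8 × 10 = 118 N down at 3.48 m → arm 3.47 m, τ = 118 × 3.47 = 409.5 N·m counterclockwise.
Net moment of the loads = 3726 N·m counterclockwise.
The upward force F acts at the left end, arm 6.95 m, giving F × 6.95 clockwise.
Setting net torque to zero: F × 6.95 = 3726 → F = 3726 / 6.95 = 536 N.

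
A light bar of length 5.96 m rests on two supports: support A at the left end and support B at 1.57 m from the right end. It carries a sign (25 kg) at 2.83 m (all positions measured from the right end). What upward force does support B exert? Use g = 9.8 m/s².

About support A:
Sign: 25 × 9.8 = 245 N down at 2.83 m → arm 3.13 m, τ = 245 × 3.13 = 766.9 N·m clockwise.
Net load moment about support A = 766.9 N·m clockwise.
Reaction R at support B is upward at 1.57 m, arm 4.39 m → moment R × 4.39 counterclockwise.
Balancing moments: R × 4.39 = 766.9, giving R = 175 N.

R_B ≈ 175 N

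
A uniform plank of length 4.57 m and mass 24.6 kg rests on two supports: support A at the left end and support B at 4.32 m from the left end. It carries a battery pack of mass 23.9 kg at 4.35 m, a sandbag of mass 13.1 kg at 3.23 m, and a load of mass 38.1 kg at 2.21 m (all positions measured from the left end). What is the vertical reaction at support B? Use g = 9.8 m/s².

About support A:
Beam weight: 24.6 × 9.8 = 241.1 N down at 2.285 m → arm 2.285 m, τ = 241.1 × 2.285 = 550.9 N·m clockwise.
Battery pack: 23.9 × 9.8 = 234.2 N down at 4.35 m → arm 4.35 m, τ = 234.2 × 4.35 = 1019 N·m clockwise.
Sandbag: 13.1 × 9.8 = 128.4 N down at 3.23 m → arm 3.23 m, τ = 128.4 × 3.23 = 414.7 N·m clockwise.
Load: 38.1 × 9.8 = 373.4 N down at 2.21 m → arm 2.21 m, τ = 373.4 × 2.21 = 825.2 N·m clockwise.
Net load moment about support A = 2810 N·m clockwise.
Reaction R at support B is upward at 4.32 m, arm 4.32 m → moment R × 4.32 counterclockwise.
Balancing moments: R × 4.32 = 2810, giving R = 650 N.

R_B ≈ 650 N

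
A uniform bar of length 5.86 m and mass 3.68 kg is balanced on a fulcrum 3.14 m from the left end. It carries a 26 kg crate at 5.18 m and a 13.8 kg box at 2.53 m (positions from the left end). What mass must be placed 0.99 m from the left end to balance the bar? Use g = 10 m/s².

Sum moments about the fulcrum (at 3.14 m from the left end) (the support reaction has zero arm there).
Beam weight: 3.68 × 10 = 36.8 N down at 2.93 m → arm 0.21 m, τ = 36.8 × 0.21 = 7.728 N·m counterclockwise.
Crate: 26 × 10 = 260 N down at 5.18 m → arm 2.04 m, τ = 260 × 2.04 = 530.4 N·m clockwise.
Box: 13.8 × 10 = 138 N down at 2.53 m → arm 0.61 m, τ = 138 × 0.61 = 84.18 N·m counterclockwise.
Net moment of known loads = 438.5 N·m clockwise.
An unknown mass m at 0.99 m has arm 2.15 m; its moment is m·g·2.15 counterclockwise.
Στ = 0 ⇒ m × 10 × 2.15 = 438.5 ⇒ m = 438.5 / (10 × 2.15) = 20.4 kg.

m ≈ 20.4 kg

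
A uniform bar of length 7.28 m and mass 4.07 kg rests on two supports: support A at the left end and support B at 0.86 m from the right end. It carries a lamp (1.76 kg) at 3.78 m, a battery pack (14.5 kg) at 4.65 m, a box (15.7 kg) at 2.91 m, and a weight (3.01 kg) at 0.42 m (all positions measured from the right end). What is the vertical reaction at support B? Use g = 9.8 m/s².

R_B ≈ 226 N

Sum moments about support A (its reaction then has zero moment arm).
Beam weight: 4.07 × 9.8 = 39.89 N down at 3.64 m → arm 3.64 m, τ = 39.89 × 3.64 = 145.2 N·m clockwise.
Lamp: 1.76 × 9.8 = 17.25 N down at 3.78 m → arm 3.5 m, τ = 17.25 × 3.5 = 60.38 N·m clockwise.
Battery pack: 14.5 × 9.8 = 142.1 N down at 4.65 m → arm 2.63 m, τ = 142.1 × 2.63 = 373.7 N·m clockwise.
Box: 15.7 × 9.8 = 153.9 N down at 2.91 m → arm 4.37 m, τ = 153.9 × 4.37 = 672.5 N·m clockwise.
Weight: 3.01 × 9.8 = 29.5 N down at 0.42 m → arm 6.86 m, τ = 29.5 × 6.86 = 202.4 N·m clockwise.
Net load moment about support A = 1454 N·m clockwise.
Reaction R at support B is upward at 0.86 m, arm 6.42 m → moment R × 6.42 counterclockwise.
Setting net torque to zero: R × 6.42 = 1454 → R = 226 N.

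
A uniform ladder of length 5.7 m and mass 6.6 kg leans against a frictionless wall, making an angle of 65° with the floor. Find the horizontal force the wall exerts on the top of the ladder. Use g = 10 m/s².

About the foot of the ladder:
Ladder weight 6.6×10 = 66 N acts at 2.85 m along the ladder; its horizontal arm is 2.85·cos65° = 1.204 m → τ = 79.46 N·m clockwise.
Wall normal N acts horizontally at the top; its moment arm is the height L sinθ = 5.7·sin65° = 5.166 m, counterclockwise.
Στ = 0 ⇒ N × 5.166 = 79.46 ⇒ N = 15.4 N.

N_wall ≈ 15.4 N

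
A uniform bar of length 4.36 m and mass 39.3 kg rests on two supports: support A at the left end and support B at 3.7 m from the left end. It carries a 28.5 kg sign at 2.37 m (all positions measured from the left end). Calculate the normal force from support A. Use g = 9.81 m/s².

R_A ≈ 259 N

Taking torques about support B:
Beam weight: 39.3 × 9.81 = 385.5 N down at 2.18 m → arm 1.52 m, τ = 385.5 × 1.52 = 586 N·m counterclockwise.
Sign: 28.5 × 9.81 = 279.6 N down at 2.37 m → arm 1.33 m, τ = 279.6 × 1.33 = 371.9 N·m counterclockwise.
Net load moment about support B = 957.9 N·m counterclockwise.
Reaction R at support A is upward at 0 m, arm 3.7 m → moment R × 3.7 clockwise.
Balancing moments: R × 3.7 = 957.9, giving R = 259 N.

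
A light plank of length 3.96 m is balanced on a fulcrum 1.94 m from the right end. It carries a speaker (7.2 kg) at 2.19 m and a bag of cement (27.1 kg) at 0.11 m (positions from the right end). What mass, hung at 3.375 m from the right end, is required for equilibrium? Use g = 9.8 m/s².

Taking torques about the fulcrum (at 1.94 m from the right end):
Speaker: 7.2 × 9.8 = 70.56 N down at 2.19 m → arm 0.25 m, τ = 70.56 × 0.25 = 17.64 N·m counterclockwise.
Bag of cement: 27.1 × 9.8 = 265.6 N down at 0.11 m → arm 1.83 m, τ = 265.6 × 1.83 = 486 N·m clockwise.
Net moment of known loads = 468.4 N·m clockwise.
An unknown mass m at 3.375 m has arm 1.435 m; its moment is m·g·1.435 counterclockwise.
Setting net torque to zero: m × 9.8 × 1.435 = 468.4 → m = 468.4 / (9.8 × 1.435) = 33.3 kg.

m ≈ 33.3 kg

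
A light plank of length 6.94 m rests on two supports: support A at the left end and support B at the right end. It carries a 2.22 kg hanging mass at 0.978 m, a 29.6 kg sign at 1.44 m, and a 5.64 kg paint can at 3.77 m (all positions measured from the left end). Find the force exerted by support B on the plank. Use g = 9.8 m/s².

Choose support A as the axis so its reaction then has zero moment arm.
Hanging mass: 2.22 × 9.8 = 21.76 N down at 0.978 m → arm 0.978 m, τ = 21.76 × 0.978 = 21.28 N·m clockwise.
Sign: 29.6 × 9.8 = 290.1 N down at 1.44 m → arm 1.44 m, τ = 290.1 × 1.44 = 417.7 N·m clockwise.
Paint can: 5.64 × 9.8 = 55.27 N down at 3.77 m → arm 3.77 m, τ = 55.27 × 3.77 = 208.4 N·m clockwise.
Net load moment about support A = 647.4 N·m clockwise.
Reaction R at support B is upward at 6.94 m, arm 6.94 m → moment R × 6.94 counterclockwise.
For rotational equilibrium, R × 6.94 = 647.4, so R = 93.3 N.

R_B ≈ 93.3 N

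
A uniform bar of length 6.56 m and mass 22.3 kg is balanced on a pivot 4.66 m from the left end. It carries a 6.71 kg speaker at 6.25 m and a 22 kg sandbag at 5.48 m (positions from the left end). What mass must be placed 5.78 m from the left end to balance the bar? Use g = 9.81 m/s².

m ≈ 1.84 kg

Take moments about the pivot (at 4.66 m from the left end).
Beam weight: 22.3 × 9.81 = 218.8 N down at 3.28 m → arm 1.38 m, τ = 218.8 × 1.38 = 301.9 N·m counterclockwise.
Speaker: 6.71 × 9.81 = 65.83 N down at 6.25 m → arm 1.59 m, τ = 65.83 × 1.59 = 104.7 N·m clockwise.
Sandbag: 22 × 9.81 = 215.8 N down at 5.48 m → arm 0.82 m, τ = 215.8 × 0.82 = 177 N·m clockwise.
Net moment of known loads = 20.2 N·m counterclockwise.
An unknown mass m at 5.78 m has arm 1.12 m; its moment is m·g·1.12 clockwise.
Balancing moments: m × 9.81 × 1.12 = 20.2, giving m = 20.2 / (9.81 × 1.12) = 1.84 kg.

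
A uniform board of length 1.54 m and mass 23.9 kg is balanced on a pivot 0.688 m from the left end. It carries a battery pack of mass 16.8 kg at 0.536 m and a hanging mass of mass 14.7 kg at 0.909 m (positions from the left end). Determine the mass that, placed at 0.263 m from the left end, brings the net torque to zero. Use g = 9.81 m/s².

Take moments about the pivot (at 0.688 m from the left end).
Beam weight: 23.9 × 9.81 = 234.5 N down at 0.77 m → arm 0.082 m, τ = 234.5 × 0.082 = 19.23 N·m clockwise.
Battery pack: 16.8 × 9.81 = 164.8 N down at 0.536 m → arm 0.152 m, τ = 164.8 × 0.152 = 25.05 N·m counterclockwise.
Hanging mass: 14.7 × 9.81 = 144.2 N down at 0.909 m → arm 0.221 m, τ = 144.2 × 0.221 = 31.87 N·m clockwise.
Net moment of known loads = 26.05 N·m clockwise.
An unknown mass m at 0.263 m has arm 0.425 m; its moment is m·g·0.425 counterclockwise.
Στ = 0 ⇒ m × 9.81 × 0.425 = 26.05 ⇒ m = 26.05 / (9.81 × 0.425) = 6.25 kg.

m ≈ 6.25 kg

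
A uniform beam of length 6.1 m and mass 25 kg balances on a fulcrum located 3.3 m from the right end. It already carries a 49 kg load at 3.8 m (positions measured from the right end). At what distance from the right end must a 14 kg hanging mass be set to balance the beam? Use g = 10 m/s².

x ≈ 2 m from the right end

About the fulcrum (at 3.3 m from the right end):
Beam weight: 25 × 10 = 250 N down at 3.05 m → arm 0.25 m, τ = 250 × 0.25 = 62.5 N·m clockwise.
Load: 49 × 10 = 490 N down at 3.8 m → arm 0.5 m, τ = 490 × 0.5 = 245 N·m counterclockwise.
Net moment of existing loads = 182.5 N·m counterclockwise.
The hanging mass weighs 14 × 10 = 140 N and must supply an equal clockwise moment, so its lever arm about the fulcrum is 182.5 / 140 = 1.3 m.
That puts it at 3.3 − 1.3 = 2 m from the right end.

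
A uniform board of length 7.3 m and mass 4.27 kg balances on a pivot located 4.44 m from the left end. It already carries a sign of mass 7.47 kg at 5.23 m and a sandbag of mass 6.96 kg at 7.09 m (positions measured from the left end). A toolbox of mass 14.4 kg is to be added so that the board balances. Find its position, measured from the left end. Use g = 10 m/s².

About the pivot (at 4.44 m from the left end):
Beam weight: 4.27 × 10 = 42.7 N down at 3.65 m → arm 0.79 m, τ = 42.7 × 0.79 = 33.73 N·m counterclockwise.
Sign: 7.47 × 10 = 74.7 N down at 5.23 m → arm 0.79 m, τ = 74.7 × 0.79 = 59.01 N·m clockwise.
Sandbag: 6.96 × 10 = 69.6 N down at 7.09 m → arm 2.65 m, τ = 69.6 × 2.65 = 184.4 N·m clockwise.
Net moment of existing loads = 209.7 N·m clockwise.
The toolbox weighs 14.4 × 10 = 144 N and must supply an equal counterclockwise moment, so its lever arm about the pivot is 209.7 / 144 = 1.46 m.
That puts it at 4.44 − 1.46 = 2.98 m from the left end.

x ≈ 2.98 m from the left end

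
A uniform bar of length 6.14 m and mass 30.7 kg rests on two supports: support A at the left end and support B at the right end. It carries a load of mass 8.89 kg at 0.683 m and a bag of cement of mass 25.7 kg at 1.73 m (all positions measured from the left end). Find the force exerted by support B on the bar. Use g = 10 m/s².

About support A:
Beam weight: 30.7 × 10 = 307 N down at 3.07 m → arm 3.07 m, τ = 307 × 3.07 = 942.5 N·m clockwise.
Load: 8.89 × 10 = 88.9 N down at 0.683 m → arm 0.683 m, τ = 88.9 × 0.683 = 60.72 N·m clockwise.
Bag of cement: 25.7 × 10 = 257 N down at 1.73 m → arm 1.73 m, τ = 257 × 1.73 = 444.6 N·m clockwise.
Net load moment about support A = 1448 N·m clockwise.
Reaction R at support B is upward at 6.14 m, arm 6.14 m → moment R × 6.14 counterclockwise.
For rotational equilibrium, R × 6.14 = 1448, so R = 236 N.

R_B ≈ 236 N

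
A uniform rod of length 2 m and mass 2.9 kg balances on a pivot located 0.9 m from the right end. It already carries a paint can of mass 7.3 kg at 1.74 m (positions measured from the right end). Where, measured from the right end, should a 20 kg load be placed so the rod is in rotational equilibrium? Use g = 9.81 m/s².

About the pivot (at 0.9 m from the right end):
Beam weight: 2.9 × 9.81 = 28.45 N down at 1 m → arm 0.1 m, τ = 28.45 × 0.1 = 2.845 N·m counterclockwise.
Paint can: 7.3 × 9.81 = 71.61 N down at 1.74 m → arm 0.84 m, τ = 71.61 × 0.84 = 60.15 N·m counterclockwise.
Net moment of existing loads = 62.99 N·m counterclockwise.
The load weighs 20 × 9.81 = 196.2 N and must supply an equal clockwise moment, so its lever arm about the pivot is 62.99 / 196.2 = 0.321 m.
That puts it at 0.9 − 0.321 = 0.579 m from the right end.

x ≈ 0.579 m from the right end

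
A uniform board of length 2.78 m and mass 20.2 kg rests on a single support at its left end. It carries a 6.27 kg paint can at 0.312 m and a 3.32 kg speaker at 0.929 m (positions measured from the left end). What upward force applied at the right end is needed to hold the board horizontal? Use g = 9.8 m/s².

F ≈ 117 N

Choose the left end as the axis so the unknown pivot reaction has zero arm there.
Beam weight: 20.2 × 9.8 = 198 N down at 1.39 m → arm 1.39 m, τ = 198 × 1.39 = 275.2 N·m clockwise.
Paint can: 6.27 × 9.8 = 61.45 N down at 0.312 m → arm 0.312 m, τ = 61.45 × 0.312 = 19.17 N·m clockwise.
Speaker: 3.32 × 9.8 = 32.54 N down at 0.929 m → arm 0.929 m, τ = 32.54 × 0.929 = 30.23 N·m clockwise.
Net moment of the loads = 324.6 N·m clockwise.
The upward force F acts at the right end, arm 2.78 m, giving F × 2.78 counterclockwise.
Setting net torque to zero: F × 2.78 = 324.6 → F = 324.6 / 2.78 = 117 N.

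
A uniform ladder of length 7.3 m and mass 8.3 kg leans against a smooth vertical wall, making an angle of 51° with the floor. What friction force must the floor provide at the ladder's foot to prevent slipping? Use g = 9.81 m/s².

f ≈ 33 N

Choose the foot of the ladder as the axis so the floor normal and friction both act there and drop out.
Ladder weight 8.3×9.81 = 81.42 N acts at 3.65 m along the ladder; its horizontal arm is 3.65·cos51° = 2.297 m → τ = 187 N·m clockwise.
Wall normal N acts horizontally at the top; its moment arm is the height L sinθ = 7.3·sin51° = 5.673 m, counterclockwise.
Στ = 0 ⇒ N × 5.673 = 187 ⇒ N = 33 N.
ΣFx = 0: friction at the foot balances the wall's push, so f = N_wall = 33 N.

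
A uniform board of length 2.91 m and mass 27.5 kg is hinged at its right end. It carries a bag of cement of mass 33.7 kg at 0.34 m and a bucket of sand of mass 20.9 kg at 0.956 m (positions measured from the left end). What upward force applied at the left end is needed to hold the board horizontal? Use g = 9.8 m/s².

About the right end:
Beam weight: 27.5 × 9.8 = 269.5 N down at 1.455 m → arm 1.455 m, τ = 269.5 × 1.455 = 392.1 N·m counterclockwise.
Bag of cement: 33.7 × 9.8 = 330.3 N down at 0.34 m → arm 2.57 m, τ = 330.3 × 2.57 = 848.9 N·m counterclockwise.
Bucket of sand: 20.9 × 9.8 = 204.8 N down at 0.956 m → arm 1.954 m, τ = 204.8 × 1.954 = 400.2 N·m counterclockwise.
Net moment of the loads = 1641 N·m counterclockwise.
The upward force F acts at the left end, arm 2.91 m, giving F × 2.91 clockwise.
Setting net torque to zero: F × 2.91 = 1641 → F = 1641 / 2.91 = 564 N.

F ≈ 564 N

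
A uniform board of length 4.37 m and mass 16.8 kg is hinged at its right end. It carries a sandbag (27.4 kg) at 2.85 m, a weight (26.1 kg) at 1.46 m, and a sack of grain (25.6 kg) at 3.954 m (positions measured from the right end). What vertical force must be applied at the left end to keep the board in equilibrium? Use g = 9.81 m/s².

F ≈ 570 N

Taking torques about the right end:
Beam weight: 16.8 × 9.81 = 164.8 N down at 2.185 m → arm 2.185 m, τ = 164.8 × 2.185 = 360.1 N·m counterclockwise.
Sandbag: 27.4 × 9.81 = 268.8 N down at 2.85 m → arm 2.85 m, τ = 268.8 × 2.85 = 766.1 N·m counterclockwise.
Weight: 26.1 × 9.81 = 256 N down at 1.46 m → arm 1.46 m, τ = 256 × 1.46 = 373.8 N·m counterclockwise.
Sack of grain: 25.6 × 9.81 = 251.1 N down at 3.954 m → arm 3.954 m, τ = 251.1 × 3.954 = 992.8 N·m counterclockwise.
Net moment of the loads = 2493 N·m counterclockwise.
The upward force F acts at the left end, arm 4.37 m, giving F × 4.37 clockwise.
For rotational equilibrium, F × 4.37 = 2493, so F = 2493 / 4.37 = 570 N.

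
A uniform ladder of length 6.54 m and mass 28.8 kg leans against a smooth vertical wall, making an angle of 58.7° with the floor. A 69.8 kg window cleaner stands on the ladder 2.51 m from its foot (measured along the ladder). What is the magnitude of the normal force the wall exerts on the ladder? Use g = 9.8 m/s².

Sum moments about the foot of the ladder (the floor normal and friction both act there and drop out).
Ladder weight 28.8×9.8 = 282.2 N acts at 3.27 m along the ladder; its horizontal arm is 3.27·cos58.7° = 1.699 m → τ = 479.5 N·m clockwise.
Window cleaner: 69.8×9.8 = 684 N at 2.51 m → arm 1.304 m → τ = 891.9 N·m clockwise.
Wall normal N acts horizontally at the top; its moment arm is the height L sinθ = 6.54·sin58.7° = 5.588 m, counterclockwise.
Setting net torque to zero: N × 5.588 = 1371 → N = 245 N.

N_wall ≈ 245 N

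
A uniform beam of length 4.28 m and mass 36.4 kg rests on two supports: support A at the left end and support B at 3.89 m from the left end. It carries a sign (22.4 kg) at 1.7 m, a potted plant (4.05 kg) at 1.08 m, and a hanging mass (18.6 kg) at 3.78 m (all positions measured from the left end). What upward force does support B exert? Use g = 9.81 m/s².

Sum moments about support A (its reaction then has zero moment arm).
Beam weight: 36.4 × 9.81 = 357.1 N down at 2.14 m → arm 2.14 m, τ = 357.1 × 2.14 = 764.2 N·m clockwise.
Sign: 22.4 × 9.81 = 219.7 N down at 1.7 m → arm 1.7 m, τ = 219.7 × 1.7 = 373.5 N·m clockwise.
Potted plant: 4.05 × 9.81 = 39.73 N down at 1.08 m → arm 1.08 m, τ = 39.73 × 1.08 = 42.91 N·m clockwise.
Hanging mass: 18.6 × 9.81 = 182.5 N down at 3.78 m → arm 3.78 m, τ = 182.5 × 3.78 = 689.8 N·m clockwise.
Net load moment about support A = 1870 N·m clockwise.
Reaction R at support B is upward at 3.89 m, arm 3.89 m → moment R × 3.89 counterclockwise.
Balancing moments: R × 3.89 = 1870, giving R = 481 N.

R_B ≈ 481 N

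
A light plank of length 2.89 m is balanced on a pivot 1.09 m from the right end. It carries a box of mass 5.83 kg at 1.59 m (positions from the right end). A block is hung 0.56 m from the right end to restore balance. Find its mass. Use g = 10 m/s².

Take moments about the pivot (at 1.09 m from the right end).
Box: 5.83 × 10 = 58.3 N down at 1.59 m → arm 0.5 m, τ = 58.3 × 0.5 = 29.15 N·m counterclockwise.
Net moment of known loads = 29.15 N·m counterclockwise.
An unknown mass m at 0.56 m has arm 0.53 m; its moment is m·g·0.53 clockwise.
Balancing moments: m × 10 × 0.53 = 29.15, giving m = 29.15 / (10 × 0.53) = 5.5 kg.

m ≈ 5.5 kg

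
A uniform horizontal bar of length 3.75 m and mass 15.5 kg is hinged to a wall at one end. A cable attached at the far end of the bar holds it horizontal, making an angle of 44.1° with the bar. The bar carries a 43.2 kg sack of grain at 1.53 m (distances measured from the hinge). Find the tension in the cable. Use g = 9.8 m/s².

Taking torques about the hinge:
Beam weight: 15.5 × 9.8 = 151.9 N down at 1.875 m → arm 1.875 m, τ = 151.9 × 1.875 = 284.8 N·m clockwise.
Sack of grain: 43.2 × 9.8 = 423.4 N down at 1.53 m → arm 1.53 m, τ = 423.4 × 1.53 = 647.8 N·m clockwise.
Total clockwise load moment = 932.6 N·m.
The cable tension T acts at 3.75 m; only its component perpendicular to the bar, T sinθ, produces torque. sin 44.1° = 0.6959.
For rotational equilibrium, T × 3.75 × 0.6959 = 932.6, so T = 932.6 / 2.61 = 357 N.

T ≈ 357 N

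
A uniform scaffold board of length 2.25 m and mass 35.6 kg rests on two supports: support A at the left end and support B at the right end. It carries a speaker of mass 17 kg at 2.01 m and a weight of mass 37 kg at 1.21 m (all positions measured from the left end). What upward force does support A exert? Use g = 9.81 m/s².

Sum moments about support B (its reaction then has zero moment arm).
Beam weight: 35.6 × 9.81 = 349.2 N down at 1.125 m → arm 1.125 m, τ = 349.2 × 1.125 = 392.8 N·m counterclockwise.
Speaker: 17 × 9.81 = 166.8 N down at 2.01 m → arm 0.24 m, τ = 166.8 × 0.24 = 40.03 N·m counterclockwise.
Weight: 37 × 9.81 = 363 N down at 1.21 m → arm 1.04 m, τ = 363 × 1.04 = 377.5 N·m counterclockwise.
Net load moment about support B = 810.3 N·m counterclockwise.
Reaction R at support A is upward at 0 m, arm 2.25 m → moment R × 2.25 clockwise.
Setting net torque to zero: R × 2.25 = 810.3 → R = 360 N.

R_A ≈ 360 N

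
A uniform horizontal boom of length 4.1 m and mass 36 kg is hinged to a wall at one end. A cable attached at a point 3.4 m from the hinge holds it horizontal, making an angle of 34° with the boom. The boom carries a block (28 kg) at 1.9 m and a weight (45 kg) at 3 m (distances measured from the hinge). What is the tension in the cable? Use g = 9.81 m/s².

Sum moments about the hinge (the unknown hinge reaction has zero arm there).
Beam weight: 36 × 9.81 = 353.2 N down at 2.05 m → arm 2.05 m, τ = 353.2 × 2.05 = 724.1 N·m clockwise.
Block: 28 × 9.81 = 274.7 N down at 1.9 m → arm 1.9 m, τ = 274.7 × 1.9 = 521.9 N·m clockwise.
Weight: 45 × 9.81 = 441.5 N down at 3 m → arm 3 m, τ = 441.5 × 3 = 1324 N·m clockwise.
Total clockwise load moment = 2570 N·m.
The cable tension T acts at 3.4 m; only its component perpendicular to the boom, T sinθ, produces torque. sin 34° = 0.5592.
Setting net torque to zero: T × 3.4 × 0.5592 = 2570 → T = 2570 / 1.901 = 1350 N.

T ≈ 1350 N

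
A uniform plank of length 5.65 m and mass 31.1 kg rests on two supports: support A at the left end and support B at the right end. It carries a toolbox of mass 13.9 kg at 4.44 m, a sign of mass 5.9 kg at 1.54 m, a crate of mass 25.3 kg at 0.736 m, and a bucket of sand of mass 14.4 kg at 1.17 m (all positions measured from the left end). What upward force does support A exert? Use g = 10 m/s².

R_A ≈ 562 N

Sum moments about support B (its reaction then has zero moment arm).
Beam weight: 31.1 × 10 = 311 N down at 2.825 m → arm 2.825 m, τ = 311 × 2.825 = 878.6 N·m counterclockwise.
Toolbox: 13.9 × 10 = 139 N down at 4.44 m → arm 1.21 m, τ = 139 × 1.21 = 168.2 N·m counterclockwise.
Sign: 5.9 × 10 = 59 N down at 1.54 m → arm 4.11 m, τ = 59 × 4.11 = 242.5 N·m counterclockwise.
Crate: 25.3 × 10 = 253 N down at 0.736 m → arm 4.914 m, τ = 253 × 4.914 = 1243 N·m counterclockwise.
Bucket of sand: 14.4 × 10 = 144 N down at 1.17 m → arm 4.48 m, τ = 144 × 4.48 = 645.1 N·m counterclockwise.
Net load moment about support B = 3177 N·m counterclockwise.
Reaction R at support A is upward at 0 m, arm 5.65 m → moment R × 5.65 clockwise.
Balancing moments: R × 5.65 = 3177, giving R = 562 N.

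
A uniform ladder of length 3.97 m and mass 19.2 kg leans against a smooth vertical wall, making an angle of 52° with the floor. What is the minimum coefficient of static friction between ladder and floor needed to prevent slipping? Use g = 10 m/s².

μ_min ≈ 0.391

Taking torques about the foot of the ladder:
Ladder weight 19.2×10 = 192 N acts at 1.985 m along the ladder; its horizontal arm is 1.985·cos52° = 1.222 m → τ = 234.6 N·m clockwise.
Wall normal N acts horizontally at the top; its moment arm is the height L sinθ = 3.97·sin52° = 3.128 m, counterclockwise.
For rotational equilibrium, N × 3.128 = 234.6, so N = 75 N.
ΣFx = 0 ⇒ f = N_wall = 75 N. ΣFy = 0 ⇒ N_floor = 192 N.
μ_min = f / N_floor = 75 / 192 = 0.391.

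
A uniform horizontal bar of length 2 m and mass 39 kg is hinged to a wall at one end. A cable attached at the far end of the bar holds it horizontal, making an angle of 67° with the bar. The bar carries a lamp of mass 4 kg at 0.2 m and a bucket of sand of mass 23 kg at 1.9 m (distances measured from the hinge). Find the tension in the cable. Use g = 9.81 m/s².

T ≈ 445 N

Take moments about the hinge.
Beam weight: 39 × 9.81 = 382.6 N down at 1 m → arm 1 m, τ = 382.6 × 1 = 382.6 N·m clockwise.
Lamp: 4 × 9.81 = 39.24 N down at 0.2 m → arm 0.2 m, τ = 39.24 × 0.2 = 7.848 N·m clockwise.
Bucket of sand: 23 × 9.81 = 225.6 N down at 1.9 m → arm 1.9 m, τ = 225.6 × 1.9 = 428.6 N·m clockwise.
Total clockwise load moment = 819 N·m.
The cable tension T acts at 2 m; only its component perpendicular to the bar, T sinθ, produces torque. sin 67° = 0.9205.
Setting net torque to zero: T × 2 × 0.9205 = 819 → T = 819 / 1.841 = 445 N.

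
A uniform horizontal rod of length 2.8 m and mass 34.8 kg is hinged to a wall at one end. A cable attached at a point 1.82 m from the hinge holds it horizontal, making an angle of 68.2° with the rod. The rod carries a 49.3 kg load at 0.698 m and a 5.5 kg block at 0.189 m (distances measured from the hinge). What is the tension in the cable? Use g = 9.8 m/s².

Choose the hinge as the axis so the unknown hinge reaction has zero arm there.
Beam weight: 34.8 × 9.8 = 341 N down at 1.4 m → arm 1.4 m, τ = 341 × 1.4 = 477.4 N·m clockwise.
Load: 49.3 × 9.8 = 483.1 N down at 0.698 m → arm 0.698 m, τ = 483.1 × 0.698 = 337.2 N·m clockwise.
Block: 5.5 × 9.8 = 53.9 N down at 0.189 m → arm 0.189 m, τ = 53.9 × 0.189 = 10.19 N·m clockwise.
Total clockwise load moment = 824.8 N·m.
The cable tension T acts at 1.82 m; only its component perpendicular to the rod, T sinθ, produces torque. sin 68.2° = 0.9285.
Balancing moments: T × 1.82 × 0.9285 = 824.8, giving T = 824.8 / 1.69 = 488 N.

T ≈ 488 N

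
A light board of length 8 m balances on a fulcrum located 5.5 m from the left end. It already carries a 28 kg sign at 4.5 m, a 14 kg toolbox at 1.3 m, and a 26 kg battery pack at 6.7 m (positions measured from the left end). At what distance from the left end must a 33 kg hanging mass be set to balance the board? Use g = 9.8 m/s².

x ≈ 7.18 m from the left end

Take moments about the fulcrum (at 5.5 m from the left end).
Sign: 28 × 9.8 = 274.4 N down at 4.5 m → arm 1 m, τ = 274.4 × 1 = 274.4 N·m counterclockwise.
Toolbox: 14 × 9.8 = 137.2 N down at 1.3 m → arm 4.2 m, τ = 137.2 × 4.2 = 576.2 N·m counterclockwise.
Battery pack: 26 × 9.8 = 254.8 N down at 6.7 m → arm 1.2 m, τ = 254.8 × 1.2 = 305.8 N·m clockwise.
Net moment of existing loads = 544.8 N·m counterclockwise.
The hanging mass weighs 33 × 9.8 = 323.4 N and must supply an equal clockwise moment, so its lever arm about the fulcrum is 544.8 / 323.4 = 1.68 m.
That puts it at 5.5 + 1.68 = 7.18 m from the left end.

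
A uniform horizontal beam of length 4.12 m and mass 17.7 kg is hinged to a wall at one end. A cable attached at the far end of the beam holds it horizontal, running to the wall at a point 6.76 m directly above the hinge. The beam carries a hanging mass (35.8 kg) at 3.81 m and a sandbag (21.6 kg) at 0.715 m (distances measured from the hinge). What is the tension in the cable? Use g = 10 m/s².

T ≈ 535 N

About the hinge:
Beam weight: 17.7 × 10 = 177 N down at 2.06 m → arm 2.06 m, τ = 177 × 2.06 = 364.6 N·m clockwise.
Hanging mass: 35.8 × 10 = 358 N down at 3.81 m → arm 3.81 m, τ = 358 × 3.81 = 1364 N·m clockwise.
Sandbag: 21.6 × 10 = 216 N down at 0.715 m → arm 0.715 m, τ = 216 × 0.715 = 154.4 N·m clockwise.
Total clockwise load moment = 1883 N·m.
The cable tension T acts at 4.12 m; only its component perpendicular to the beam, T sinθ, produces torque. sinθ = h/√(h²+d²) = 6.76/√(6.76²+4.12²) = 0.8539.
For rotational equilibrium, T × 4.12 × 0.8539 = 1883, so T = 1883 / 3.518 = 535 N.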